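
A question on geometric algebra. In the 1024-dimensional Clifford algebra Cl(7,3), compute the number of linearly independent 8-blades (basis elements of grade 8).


Number of grade-k basis blades in Cl(p,q) with n = p + q is C(n, k).
n = 7 + 3 = 10
C(10, 8) = 10! / (8! * 2!)
= 3628800 / (40320 * 2)
= 45


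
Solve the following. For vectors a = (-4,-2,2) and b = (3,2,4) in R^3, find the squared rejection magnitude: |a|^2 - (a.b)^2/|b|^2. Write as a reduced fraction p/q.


|a|^2 = (-4)^2 + (-2)^2 + 2^2 = 24
|b|^2 = 3^2 + 2^2 + 4^2 = 29
a . b = (-4)*3 + (-2)*2 + 2*4 = -8
(a.b)^2 = (-8)^2 = 64
|rej|^2 = 24 - 64/29
= (696 - 64)/29
= 632/29
In lowest terms: 632/29


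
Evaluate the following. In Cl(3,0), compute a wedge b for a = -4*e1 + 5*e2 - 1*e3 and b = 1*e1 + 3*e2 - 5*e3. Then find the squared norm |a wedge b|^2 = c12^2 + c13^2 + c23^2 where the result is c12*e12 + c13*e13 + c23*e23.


a wedge b = (a1*b2 - a2*b1)*e12 + (a1*b3 - a3*b1)*e13 + (a2*b3 - a3*b2)*e23
e12 coeff: (-4)*3 - 5*1 = -12 - 5 = -17
e13 coeff: (-4)*(-5) - (-1)*1 = 20 - (-1) = 21
e23 coeff: 5*(-5) - (-1)*3 = -25 - (-3) = -22
|a wedge b|^2 = (-17)^2 + 21^2 + (-22)^2
= 289 + 441 + 484
= 1214


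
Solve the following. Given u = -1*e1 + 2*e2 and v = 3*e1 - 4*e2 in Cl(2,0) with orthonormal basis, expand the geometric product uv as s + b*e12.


Expand: (-1*e1 + 2*e2)(3*e1 - 4*e2)
= (-1)*3*e1e1 + (-1)*(-4)*e1e2 + 2*3*e2e1 + 2*(-4)*e2e2
Using e1^2 = e2^2 = 1, e2e1 = -e1e2:
Scalar part s = (-1)*3 + 2*(-4) = -3 + (-8) = -11
Bivector part b = (-1)*(-4) - 2*3 = 4 - 6 = -2
uv = -11 - 2*e12


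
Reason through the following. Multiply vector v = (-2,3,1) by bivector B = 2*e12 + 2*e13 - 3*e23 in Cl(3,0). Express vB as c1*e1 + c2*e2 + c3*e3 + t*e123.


vB has grade-1 (vector) and grade-3 (trivector) parts: vB = (v _| B) + (v ^ B).
Vector part <vB>_1:
  e1: -v2*b12 - v3*b13 = -(3)*(2) - (1)*(2) = -8
  e2: v1*b12 - v3*b23 = (-2)*(2) - (1)*(-3) = -1
  e3: v1*b13 + v2*b23 = (-2)*(2) + (3)*(-3) = -13
Trivector part <vB>_3:
  e123: v1*b23 - v2*b13 + v3*b12 = (-2)*(-3) - (3)*(2) + (1)*(2) = 2
vB = -8*e1 - 1*e2 - 13*e3 + 2*e123


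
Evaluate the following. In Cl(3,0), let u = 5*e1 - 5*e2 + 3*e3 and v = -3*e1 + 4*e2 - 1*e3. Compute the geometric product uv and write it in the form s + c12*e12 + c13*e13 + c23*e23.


In Cl(3,0): e_i^2 = 1, e_ie_j = -e_je_i for i != j.
Scalar part = u . v = 5*(-3) + (-5)*4 + 3*(-1)
= -15 + (-20) + (-3) = -38
e12 coeff = 5*4 - (-5)*(-3) = 20 - 15 = 5
e13 coeff = 5*(-1) - 3*(-3) = -5 - (-9) = 4
e23 coeff = (-5)*(-1) - 3*4 = 5 - 12 = -7
uv = -38 + 5*e12 + 4*e13 - 7*e23


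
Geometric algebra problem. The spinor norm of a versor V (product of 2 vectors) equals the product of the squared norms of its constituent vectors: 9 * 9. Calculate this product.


Spinor norm N(V) = |v1|^2 * |v2|^2 * ... * |v2|^2
= 9 * 9
Running product: 9, 81
N(V) = 81


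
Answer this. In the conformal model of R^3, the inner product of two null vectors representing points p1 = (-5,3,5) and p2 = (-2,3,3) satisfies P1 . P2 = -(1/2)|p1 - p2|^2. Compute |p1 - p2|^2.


p1 - p2 = (-3, 0, 2)
|p1 - p2|^2 = (-3)^2 + 0^2 + 2^2
= 9 + 0 + 4
= 13


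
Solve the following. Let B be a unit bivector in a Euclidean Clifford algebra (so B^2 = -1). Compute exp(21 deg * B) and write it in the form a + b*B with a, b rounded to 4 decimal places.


For a unit bivector B with B^2 = -1, the exponential series gives
e^(theta*B) = cos(theta) + sin(theta)*B (the GA analogue of Euler's formula).
theta = 21 degrees = 0.366519 rad
cos(21 deg) = 0.9336
sin(21 deg) = 0.3584
exp(theta*B) = 0.9336 + 0.3584*B


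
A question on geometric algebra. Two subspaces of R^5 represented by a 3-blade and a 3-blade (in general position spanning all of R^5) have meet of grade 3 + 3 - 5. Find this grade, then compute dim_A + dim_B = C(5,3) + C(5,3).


Meet grade = grade(A) + grade(B) - n
= 3 + 3 - 5 = 1
C(5,3) = 10
C(5,3) = 10
dim_A + dim_B = 10 + 10 = 20


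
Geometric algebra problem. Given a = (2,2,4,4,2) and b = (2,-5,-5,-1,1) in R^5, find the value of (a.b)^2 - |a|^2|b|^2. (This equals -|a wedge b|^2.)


a . b = 2*2 + 2*(-5) + 4*(-5) + 4*(-1) + 2*1
= 4 + (-10) + (-20) + (-4) + 2 = -28
|a|^2 = 2^2 + 2^2 + 4^2 + 4^2 + 2^2 = 44
|b|^2 = 2^2 + (-5)^2 + (-5)^2 + (-1)^2 + 1^2 = 56
(a.b)^2 = (-28)^2 = 784
|a|^2 * |b|^2 = 44 * 56 = 2464
Result = 784 - 2464 = -1680


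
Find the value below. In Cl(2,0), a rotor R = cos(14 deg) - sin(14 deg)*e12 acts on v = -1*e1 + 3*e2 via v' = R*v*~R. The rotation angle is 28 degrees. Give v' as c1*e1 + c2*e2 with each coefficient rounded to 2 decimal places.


Rotor R = cos(14deg) - sin(14deg)*e12
Rotation angle theta = 2 * 14 = 28 degrees
v' = R*v*~R rotates v by theta.
cos(28deg) = 0.8829, sin(28deg) = 0.4695
v'_1 = -1*cos(28deg) - 3*sin(28deg)
= -1*0.8829 - 3*0.4695
= -2.29
v'_2 = -1*sin(28deg) + 3*cos(28deg)
= -1*0.4695 + 3*0.8829
= 2.18
v' = -2.29*e1 + 2.18*e2


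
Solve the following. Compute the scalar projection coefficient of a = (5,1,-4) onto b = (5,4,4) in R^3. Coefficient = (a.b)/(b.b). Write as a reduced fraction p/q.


Projection coefficient = (a . b) / (b . b)
a . b = 5*5 + 1*4 + (-4)*4
= 25 + 4 + (-16) = 13
b . b = 5^2 + 4^2 + 4^2
= 25 + 16 + 16 = 57
Coefficient = 13/57
In lowest terms: 13/57


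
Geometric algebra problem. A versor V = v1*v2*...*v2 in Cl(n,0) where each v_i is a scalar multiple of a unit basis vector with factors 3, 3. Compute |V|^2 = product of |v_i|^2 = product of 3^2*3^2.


Each vector v_i has |v_i|^2 = s_i^2
Squared scales: 3^2 = 9, 3^2 = 9
|V|^2 = 9 * 9
= 81


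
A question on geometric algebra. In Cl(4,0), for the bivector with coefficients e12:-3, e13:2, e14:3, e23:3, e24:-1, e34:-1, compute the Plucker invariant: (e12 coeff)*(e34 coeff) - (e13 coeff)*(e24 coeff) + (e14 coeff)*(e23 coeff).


Plucker relation: af - be + cd
a*f = (-3)*(-1) = 3
b*e = 2*(-1) = -2
c*d = 3*3 = 9
af - be + cd = 3 - (-2) + 9
= 14


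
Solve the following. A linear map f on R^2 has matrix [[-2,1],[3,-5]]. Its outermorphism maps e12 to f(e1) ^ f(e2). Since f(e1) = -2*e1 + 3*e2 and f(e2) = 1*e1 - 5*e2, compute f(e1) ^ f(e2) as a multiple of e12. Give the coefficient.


The outermorphism of a linear map f sends e1^e2 to f(e1)^f(e2).
f(e1) = -2*e1 + 3*e2
f(e2) = 1*e1 - 5*e2
f(e1) ^ f(e2) = (-2*e1 + 3*e2) ^ (1*e1 - 5*e2)
= (-2)*(-5)*e12 + 3*1*e21
= (10 - 3)*e12
= 7*e12
Coefficient = 7


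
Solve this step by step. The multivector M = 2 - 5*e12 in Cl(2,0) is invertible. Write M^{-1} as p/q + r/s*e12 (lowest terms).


M = 2 - 5*e12, where e12^2 = -1.
Since M commutes with its reverse ~M = a - b*e12, M * ~M = a^2 - b^2*e12^2 = a^2 + b^2.
So M^{-1} = ~M / (a^2 + b^2) = (a - b*e12)/(a^2 + b^2).
a^2 + b^2 = 4 + 25 = 29
Scalar part = 2/29 = 2/29
Bivector coeff = 5/29 = 5/29
M^{-1} = 2/29 + 5/29*e12


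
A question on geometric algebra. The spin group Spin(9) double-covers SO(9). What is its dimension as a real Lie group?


Spin(n) double-covers SO(n); both have Lie algebra so(n) of dimension n(n-1)/2.
n = 9
n(n-1) = 9 * 8 = 72
dim Spin(9) = 72/2 = 36


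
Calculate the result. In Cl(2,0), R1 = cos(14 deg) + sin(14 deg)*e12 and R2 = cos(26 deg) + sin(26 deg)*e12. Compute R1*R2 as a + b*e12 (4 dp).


Same-plane rotors commute and their half-angles add:
R1*R2 = cos(a1 + a2) + sin(a1 + a2)*e12.
a1 + a2 = 14 + 26 = 40 deg
cos(40 deg) = 0.7660
sin(40 deg) = 0.6428
R1*R2 = 0.7660 + 0.6428*e12


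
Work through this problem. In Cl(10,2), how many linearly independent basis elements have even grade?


Even subalgebra dimension = 2^(n-1)
n = 10 + 2 = 12
2^(12 - 1) = 2^11 = 2048
Verification: sum of C(12,k) for even k = 1 + 66 + 495 + 924 + 495 + 66 + 1 = 2048
Result = 2048


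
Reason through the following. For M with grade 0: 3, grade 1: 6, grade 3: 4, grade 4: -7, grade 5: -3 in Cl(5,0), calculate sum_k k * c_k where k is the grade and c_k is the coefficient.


Grade-weighted sum = sum of grade_k * coefficient_k
0*3 = 0
1*6 = 6
3*4 = 12
4*(-7) = -28
5*(-3) = -15
Total = 0 + 6 + 12 + (-28) + (-15) = -25


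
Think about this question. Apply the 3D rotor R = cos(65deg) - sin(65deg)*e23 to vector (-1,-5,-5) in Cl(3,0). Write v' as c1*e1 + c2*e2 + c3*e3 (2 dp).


Rotor R = cos(65deg) - sin(65deg)*e23
Rotation angle theta = 2 * 65 = 130 degrees in the e23 plane (e2 -> e3).
The component perpendicular to the plane (e1) is invariant: v'_1 = v1 = -1.00
cos(130deg) = -0.6428, sin(130deg) = 0.7660
v'_2 = v2*cos(theta) - v3*sin(theta) = -5*(-0.6428) - (-5)*0.7660 = 7.04
v'_3 = v2*sin(theta) + v3*cos(theta) = -5*0.7660 + (-5)*(-0.6428) = -0.62
v' = -1.00*e1 + 7.04*e2 - 0.62*e3


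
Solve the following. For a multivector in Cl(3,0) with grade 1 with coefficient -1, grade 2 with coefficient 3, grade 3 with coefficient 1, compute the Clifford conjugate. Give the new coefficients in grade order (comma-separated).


Clifford conjugate sign for grade k: (-1)^(k(k+1)/2)
Grade 1: (-1)^(1*2/2) = (-1)^1 = -1, coeff -1 -> 1
Grade 2: (-1)^(2*3/2) = (-1)^3 = -1, coeff 3 -> -3
Grade 3: (-1)^(3*4/2) = (-1)^6 = 1, coeff 1 -> 1
Conjugated coefficients: 1, -3, 1


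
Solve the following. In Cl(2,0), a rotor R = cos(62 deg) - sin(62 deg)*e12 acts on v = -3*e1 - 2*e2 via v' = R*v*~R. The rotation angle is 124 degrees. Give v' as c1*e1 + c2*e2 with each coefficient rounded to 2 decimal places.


Rotor R = cos(62deg) - sin(62deg)*e12
Rotation angle theta = 2 * 62 = 124 degrees
v' = R*v*~R rotates v by theta.
cos(124deg) = -0.5592, sin(124deg) = 0.8290
v'_1 = -3*cos(124deg) - (-2)*sin(124deg)
= -3*(-0.5592) - (-2)*0.8290
= 3.34
v'_2 = -3*sin(124deg) + (-2)*cos(124deg)
= -3*0.8290 + (-2)*(-0.5592)
= -1.37
v' = 3.34*e1 - 1.37*e2


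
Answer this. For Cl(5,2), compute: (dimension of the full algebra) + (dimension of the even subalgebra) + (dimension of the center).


n = 5 + 2 = 7
Total dim = 2^7 = 128
Even subalgebra dim = 2^6 = 64
n is odd, so center dim = 2
Sum = 128 + 64 + 2 = 194


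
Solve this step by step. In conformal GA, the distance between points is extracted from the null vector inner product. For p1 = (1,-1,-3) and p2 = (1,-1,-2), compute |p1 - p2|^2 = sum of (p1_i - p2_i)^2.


p1 - p2 = (0, 0, -1)
|p1 - p2|^2 = 0^2 + 0^2 + (-1)^2
= 0 + 0 + 1
= 1


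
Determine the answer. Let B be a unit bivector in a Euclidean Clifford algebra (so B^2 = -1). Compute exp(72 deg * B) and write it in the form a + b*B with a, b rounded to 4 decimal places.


For a unit bivector B with B^2 = -1, the exponential series gives
e^(theta*B) = cos(theta) + sin(theta)*B (the GA analogue of Euler's formula).
theta = 72 degrees = 1.256637 rad
cos(72 deg) = 0.3090
sin(72 deg) = 0.9511
exp(theta*B) = 0.3090 + 0.9511*B


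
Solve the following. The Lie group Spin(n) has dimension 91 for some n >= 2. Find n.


dim Spin(n) = dim so(n) = n(n-1)/2.
Solve n(n-1)/2 = 91, i.e. n^2 - n - 182 = 0.
Discriminant = 1 + 8*91 = 729
n = (1 + sqrt(729))/2 = (1 + 27)/2 = 14


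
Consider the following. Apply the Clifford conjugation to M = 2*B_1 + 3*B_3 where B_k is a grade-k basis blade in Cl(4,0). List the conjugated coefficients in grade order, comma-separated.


Clifford conjugate sign for grade k: (-1)^(k(k+1)/2)
Grade 1: (-1)^(1*2/2) = (-1)^1 = -1, coeff 2 -> -2
Grade 3: (-1)^(3*4/2) = (-1)^6 = 1, coeff 3 -> 3
Conjugated coefficients: -2, 3


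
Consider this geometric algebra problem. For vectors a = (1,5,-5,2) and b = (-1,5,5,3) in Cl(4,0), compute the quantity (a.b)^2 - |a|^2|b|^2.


a . b = 1*(-1) + 5*5 + (-5)*5 + 2*3
= -1 + 25 + (-25) + 6 = 5
|a|^2 = 1^2 + 5^2 + (-5)^2 + 2^2 = 55
|b|^2 = (-1)^2 + 5^2 + 5^2 + 3^2 = 60
(a.b)^2 = 5^2 = 25
|a|^2 * |b|^2 = 55 * 60 = 3300
Result = 25 - 3300 = -3275


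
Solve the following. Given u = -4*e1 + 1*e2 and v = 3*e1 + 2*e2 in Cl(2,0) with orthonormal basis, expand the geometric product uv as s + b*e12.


Expand: (-4*e1 + 1*e2)(3*e1 + 2*e2)
= (-4)*3*e1e1 + (-4)*2*e1e2 + 1*3*e2e1 + 1*2*e2e2
Using e1^2 = e2^2 = 1, e2e1 = -e1e2:
Scalar part s = (-4)*3 + 1*2 = -12 + 2 = -10
Bivector part b = (-4)*2 - 1*3 = -8 - 3 = -11
uv = -10 - 11*e12


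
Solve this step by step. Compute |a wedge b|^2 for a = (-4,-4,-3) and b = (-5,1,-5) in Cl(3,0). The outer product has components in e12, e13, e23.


a wedge b = (a1*b2 - a2*b1)*e12 + (a1*b3 - a3*b1)*e13 + (a2*b3 - a3*b2)*e23
e12 coeff: (-4)*1 - (-4)*(-5) = -4 - 20 = -24
e13 coeff: (-4)*(-5) - (-3)*(-5) = 20 - 15 = 5
e23 coeff: (-4)*(-5) - (-3)*1 = 20 - (-3) = 23
|a wedge b|^2 = (-24)^2 + 5^2 + 23^2
= 576 + 25 + 529
= 1130


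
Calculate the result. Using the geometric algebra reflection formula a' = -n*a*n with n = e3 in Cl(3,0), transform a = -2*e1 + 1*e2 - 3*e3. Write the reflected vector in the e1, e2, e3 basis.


Reflection formula: a' = -n*a*n, with n = e3 (unit vector, n^2 = 1).
For reflection through hyperplane perp to e3:
The component along e3 flips sign, others stay.
a = (-2, 1, -3)
a' = (-2, 1, 3)
a' = -2*e1 + 1*e2 + 3*e3


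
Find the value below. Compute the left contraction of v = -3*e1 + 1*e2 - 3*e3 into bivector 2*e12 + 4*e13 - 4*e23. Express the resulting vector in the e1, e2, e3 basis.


Left contraction v _| B = <vB>_1 (grade-1 part of the geometric product vB).
Using e1_|e12 = e2, e2_|e12 = -e1, e1_|e13 = e3, e3_|e13 = -e1, e2_|e23 = e3, e3_|e23 = -e2:
e1 coeff: -v2*b12 - v3*b13 = -(1)*(2) - (-3)*(4) = 10
e2 coeff: v1*b12 - v3*b23 = (-3)*(2) - (-3)*(-4) = -18
e3 coeff: v1*b13 + v2*b23 = (-3)*(4) + (1)*(-4) = -16
v _| B = 10*e1 - 18*e2 - 16*e3


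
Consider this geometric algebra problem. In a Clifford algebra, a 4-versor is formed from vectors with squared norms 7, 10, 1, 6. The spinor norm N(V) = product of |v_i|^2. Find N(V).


Spinor norm N(V) = |v1|^2 * |v2|^2 * ... * |v4|^2
= 7 * 10 * 1 * 6
Running product: 7, 70, 70, 420
N(V) = 420


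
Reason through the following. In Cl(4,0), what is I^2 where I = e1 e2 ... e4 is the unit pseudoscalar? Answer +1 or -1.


The pseudoscalar I = e1...e_n (product of all n generators) of Cl(p,q) satisfies I^2 = (-1)^(q + n(n-1)/2).
p = 4, q = 0, n = p + q = 4
n(n-1)/2 = 4 * 3 / 2 = 6
Exponent = q + n(n-1)/2 = 0 + 6 = 6
I^2 = (-1)^6 = +1


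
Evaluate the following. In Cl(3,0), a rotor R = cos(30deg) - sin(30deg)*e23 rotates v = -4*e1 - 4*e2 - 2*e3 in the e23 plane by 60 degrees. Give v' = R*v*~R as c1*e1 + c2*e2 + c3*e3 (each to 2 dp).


Rotor R = cos(30deg) - sin(30deg)*e23
Rotation angle theta = 2 * 30 = 60 degrees in the e23 plane (e2 -> e3).
The component perpendicular to the plane (e1) is invariant: v'_1 = v1 = -4.00
cos(60deg) = 0.5000, sin(60deg) = 0.8660
v'_2 = v2*cos(theta) - v3*sin(theta) = -4*0.5000 - (-2)*0.8660 = -0.27
v'_3 = v2*sin(theta) + v3*cos(theta) = -4*0.8660 + (-2)*0.5000 = -4.46
v' = -4.00*e1 - 0.27*e2 - 4.46*e3


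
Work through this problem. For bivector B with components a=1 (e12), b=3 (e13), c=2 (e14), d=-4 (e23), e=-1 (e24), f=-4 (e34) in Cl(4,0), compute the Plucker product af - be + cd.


Plucker relation: af - be + cd
a*f = 1*(-4) = -4
b*e = 3*(-1) = -3
c*d = 2*(-4) = -8
af - be + cd = -4 - (-3) + (-8)
= -9


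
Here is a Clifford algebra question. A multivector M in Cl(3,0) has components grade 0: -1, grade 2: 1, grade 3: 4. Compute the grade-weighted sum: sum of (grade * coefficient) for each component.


Grade-weighted sum = sum of grade_k * coefficient_k
0*(-1) = 0
2*1 = 2
3*4 = 12
Total = 0 + 2 + 12 = 14


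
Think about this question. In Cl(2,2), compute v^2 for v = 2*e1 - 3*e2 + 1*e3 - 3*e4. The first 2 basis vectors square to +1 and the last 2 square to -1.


v^2 = sum of c_i^2 * e_i^2
Positive signature terms (e_i^2 = +1): 2^2 + (-3)^2 = 13
Negative signature terms (e_j^2 = -1): 1^2 + (-3)^2 = 10
v^2 = 13 - 10 = 3


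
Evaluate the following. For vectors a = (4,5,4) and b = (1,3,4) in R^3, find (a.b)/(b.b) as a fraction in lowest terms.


Projection coefficient = (a . b) / (b . b)
a . b = 4*1 + 5*3 + 4*4
= 4 + 15 + 16 = 35
b . b = 1^2 + 3^2 + 4^2
= 1 + 9 + 16 = 26
Coefficient = 35/26
In lowest terms: 35/26


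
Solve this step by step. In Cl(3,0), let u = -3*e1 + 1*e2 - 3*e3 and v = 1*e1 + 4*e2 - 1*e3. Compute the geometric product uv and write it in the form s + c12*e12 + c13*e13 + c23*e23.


In Cl(3,0): e_i^2 = 1, e_ie_j = -e_je_i for i != j.
Scalar part = u . v = (-3)*1 + 1*4 + (-3)*(-1)
= -3 + 4 + 3 = 4
e12 coeff = (-3)*4 - 1*1 = -12 - 1 = -13
e13 coeff = (-3)*(-1) - (-3)*1 = 3 - (-3) = 6
e23 coeff = 1*(-1) - (-3)*4 = -1 - (-12) = 11
uv = 4 - 13*e12 + 6*e13 + 11*e23


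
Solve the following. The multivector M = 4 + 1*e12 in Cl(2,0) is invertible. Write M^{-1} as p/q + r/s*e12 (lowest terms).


M = 4 + 1*e12, where e12^2 = -1.
Since M commutes with its reverse ~M = a - b*e12, M * ~M = a^2 - b^2*e12^2 = a^2 + b^2.
So M^{-1} = ~M / (a^2 + b^2) = (a - b*e12)/(a^2 + b^2).
a^2 + b^2 = 16 + 1 = 17
Scalar part = 4/17 = 4/17
Bivector coeff = -1/17 = -1/17
M^{-1} = 4/17 - 1/17*e12


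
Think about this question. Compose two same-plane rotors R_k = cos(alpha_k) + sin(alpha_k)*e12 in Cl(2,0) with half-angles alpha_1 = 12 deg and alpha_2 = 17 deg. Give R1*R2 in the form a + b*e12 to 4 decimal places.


Same-plane rotors commute and their half-angles add:
R1*R2 = cos(a1 + a2) + sin(a1 + a2)*e12.
a1 + a2 = 12 + 17 = 29 deg
cos(29 deg) = 0.8746
sin(29 deg) = 0.4848
R1*R2 = 0.8746 + 0.4848*e12


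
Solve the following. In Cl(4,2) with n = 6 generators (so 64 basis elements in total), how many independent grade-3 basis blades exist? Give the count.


Number of grade-k basis blades in Cl(p,q) with n = p + q is C(n, k).
n = 4 + 2 = 6
C(6, 3) = 6! / (3! * 3!)
= 720 / (6 * 6)
= 20


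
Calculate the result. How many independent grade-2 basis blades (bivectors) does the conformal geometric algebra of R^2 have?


The conformal model of R^2 uses Cl(3,1) with m = 2 + 2 = 4 generators.
Number of grade-2 blades = C(m, 2) = C(4, 2)
= 4*3/2 = 6


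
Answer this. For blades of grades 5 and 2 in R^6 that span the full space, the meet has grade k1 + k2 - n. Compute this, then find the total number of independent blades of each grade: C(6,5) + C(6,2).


Meet grade = grade(A) + grade(B) - n
= 5 + 2 - 6 = 1
C(6,5) = 6
C(6,2) = 15
dim_A + dim_B = 6 + 15 = 21


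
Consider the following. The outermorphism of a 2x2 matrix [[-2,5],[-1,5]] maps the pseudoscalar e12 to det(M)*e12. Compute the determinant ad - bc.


The outermorphism of a linear map f sends e1^e2 to f(e1)^f(e2).
f(e1) = -2*e1 - 1*e2
f(e2) = 5*e1 + 5*e2
f(e1) ^ f(e2) = (-2*e1 - 1*e2) ^ (5*e1 + 5*e2)
= (-2)*5*e12 + (-1)*5*e21
= (-10 - (-5))*e12
= -5*e12
Coefficient = -5


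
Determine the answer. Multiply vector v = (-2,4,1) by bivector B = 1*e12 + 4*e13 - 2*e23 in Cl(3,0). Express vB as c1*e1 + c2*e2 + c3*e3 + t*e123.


vB has grade-1 (vector) and grade-3 (trivector) parts: vB = (v _| B) + (v ^ B).
Vector part <vB>_1:
  e1: -v2*b12 - v3*b13 = -(4)*(1) - (1)*(4) = -8
  e2: v1*b12 - v3*b23 = (-2)*(1) - (1)*(-2) = 0
  e3: v1*b13 + v2*b23 = (-2)*(4) + (4)*(-2) = -16
Trivector part <vB>_3:
  e123: v1*b23 - v2*b13 + v3*b12 = (-2)*(-2) - (4)*(4) + (1)*(1) = -11
vB = -8*e1 + 0*e2 - 16*e3 - 11*e123


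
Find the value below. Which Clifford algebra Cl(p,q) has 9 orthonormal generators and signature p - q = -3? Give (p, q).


We need p + q = 9 and p - q = -3.
Adding: 2p = 9 + (-3) = 6, so p = 3.
Then q = 9 - 3 = 6.
(p, q) = (3, 6)


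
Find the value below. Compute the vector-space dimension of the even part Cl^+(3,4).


Even subalgebra dimension = 2^(n-1)
n = 3 + 4 = 7
2^(7 - 1) = 2^6 = 64
Verification: sum of C(7,k) for even k = 1 + 21 + 35 + 7 = 64
Result = 64


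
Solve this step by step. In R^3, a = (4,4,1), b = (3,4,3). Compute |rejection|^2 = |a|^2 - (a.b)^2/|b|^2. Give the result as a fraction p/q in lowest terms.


|a|^2 = 4^2 + 4^2 + 1^2 = 33
|b|^2 = 3^2 + 4^2 + 3^2 = 34
a . b = 4*3 + 4*4 + 1*3 = 31
(a.b)^2 = 31^2 = 961
|rej|^2 = 33 - 961/34
= (1122 - 961)/34
= 161/34
In lowest terms: 161/34


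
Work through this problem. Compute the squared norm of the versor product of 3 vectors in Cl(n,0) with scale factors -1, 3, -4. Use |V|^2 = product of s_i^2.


Each vector v_i has |v_i|^2 = s_i^2
Squared scales: (-1)^2 = 1, 3^2 = 9, (-4)^2 = 16
|V|^2 = 1 * 9 * 16
= 144


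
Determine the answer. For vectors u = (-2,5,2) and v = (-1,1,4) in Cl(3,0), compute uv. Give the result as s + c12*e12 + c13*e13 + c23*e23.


In Cl(3,0): e_i^2 = 1, e_ie_j = -e_je_i for i != j.
Scalar part = u . v = (-2)*(-1) + 5*1 + 2*4
= 2 + 5 + 8 = 15
e12 coeff = (-2)*1 - 5*(-1) = -2 - (-5) = 3
e13 coeff = (-2)*4 - 2*(-1) = -8 - (-2) = -6
e23 coeff = 5*4 - 2*1 = 20 - 2 = 18
uv = 15 + 3*e12 - 6*e13 + 18*e23


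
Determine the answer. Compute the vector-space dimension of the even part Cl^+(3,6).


Even subalgebra dimension = 2^(n-1)
n = 3 + 6 = 9
2^(9 - 1) = 2^8 = 256
Verification: sum of C(9,k) for even k = 1 + 36 + 126 + 84 + 9 = 256
Result = 256


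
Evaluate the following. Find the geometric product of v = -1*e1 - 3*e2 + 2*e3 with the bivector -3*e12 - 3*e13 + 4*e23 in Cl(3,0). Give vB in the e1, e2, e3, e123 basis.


vB has grade-1 (vector) and grade-3 (trivector) parts: vB = (v _| B) + (v ^ B).
Vector part <vB>_1:
  e1: -v2*b12 - v3*b13 = -(-3)*(-3) - (2)*(-3) = -3
  e2: v1*b12 - v3*b23 = (-1)*(-3) - (2)*(4) = -5
  e3: v1*b13 + v2*b23 = (-1)*(-3) + (-3)*(4) = -9
Trivector part <vB>_3:
  e123: v1*b23 - v2*b13 + v3*b12 = (-1)*(4) - (-3)*(-3) + (2)*(-3) = -19
vB = -3*e1 - 5*e2 - 9*e3 - 19*e123


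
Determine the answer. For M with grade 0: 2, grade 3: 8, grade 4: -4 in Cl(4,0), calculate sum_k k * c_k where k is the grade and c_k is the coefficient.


Grade-weighted sum = sum of grade_k * coefficient_k
0*2 = 0
3*8 = 24
4*(-4) = -16
Total = 0 + 24 + (-16) = 8


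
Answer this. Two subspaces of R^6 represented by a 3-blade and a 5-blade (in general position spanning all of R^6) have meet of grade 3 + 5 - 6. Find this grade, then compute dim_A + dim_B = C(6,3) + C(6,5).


Meet grade = grade(A) + grade(B) - n
= 3 + 5 - 6 = 2
C(6,3) = 20
C(6,5) = 6
dim_A + dim_B = 20 + 6 = 26


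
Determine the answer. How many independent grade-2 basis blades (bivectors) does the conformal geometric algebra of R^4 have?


The conformal model of R^4 uses Cl(5,1) with m = 4 + 2 = 6 generators.
Number of grade-2 blades = C(m, 2) = C(6, 2)
= 6*5/2 = 15


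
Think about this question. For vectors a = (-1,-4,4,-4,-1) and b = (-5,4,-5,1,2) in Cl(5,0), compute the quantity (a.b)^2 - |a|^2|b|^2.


a . b = (-1)*(-5) + (-4)*4 + 4*(-5) + (-4)*1 + (-1)*2
= 5 + (-16) + (-20) + (-4) + (-2) = -37
|a|^2 = (-1)^2 + (-4)^2 + 4^2 + (-4)^2 + (-1)^2 = 50
|b|^2 = (-5)^2 + 4^2 + (-5)^2 + 1^2 + 2^2 = 71
(a.b)^2 = (-37)^2 = 1369
|a|^2 * |b|^2 = 50 * 71 = 3550
Result = 1369 - 3550 = -2181


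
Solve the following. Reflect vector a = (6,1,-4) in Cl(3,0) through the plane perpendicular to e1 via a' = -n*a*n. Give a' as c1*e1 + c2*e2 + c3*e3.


Reflection formula: a' = -n*a*n, with n = e1 (unit vector, n^2 = 1).
For reflection through hyperplane perp to e1:
The component along e1 flips sign, others stay.
a = (6, 1, -4)
a' = (-6, 1, -4)
a' = -6*e1 + 1*e2 - 4*e3


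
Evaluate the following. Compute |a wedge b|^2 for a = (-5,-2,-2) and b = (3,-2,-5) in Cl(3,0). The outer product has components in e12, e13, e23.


a wedge b = (a1*b2 - a2*b1)*e12 + (a1*b3 - a3*b1)*e13 + (a2*b3 - a3*b2)*e23
e12 coeff: (-5)*(-2) - (-2)*3 = 10 - (-6) = 16
e13 coeff: (-5)*(-5) - (-2)*3 = 25 - (-6) = 31
e23 coeff: (-2)*(-5) - (-2)*(-2) = 10 - 4 = 6
|a wedge b|^2 = 16^2 + 31^2 + 6^2
= 256 + 961 + 36
= 1253


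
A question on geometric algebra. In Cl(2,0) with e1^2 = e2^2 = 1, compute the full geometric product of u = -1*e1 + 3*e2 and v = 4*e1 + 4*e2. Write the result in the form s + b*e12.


Expand: (-1*e1 + 3*e2)(4*e1 + 4*e2)
= (-1)*4*e1e1 + (-1)*4*e1e2 + 3*4*e2e1 + 3*4*e2e2
Using e1^2 = e2^2 = 1, e2e1 = -e1e2:
Scalar part s = (-1)*4 + 3*4 = -4 + 12 = 8
Bivector part b = (-1)*4 - 3*4 = -4 - 12 = -16
uv = 8 - 16*e12


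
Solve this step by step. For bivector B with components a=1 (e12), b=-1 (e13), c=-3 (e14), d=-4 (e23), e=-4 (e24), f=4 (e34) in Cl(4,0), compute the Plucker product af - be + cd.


Plucker relation: af - be + cd
a*f = 1*4 = 4
b*e = (-1)*(-4) = 4
c*d = (-3)*(-4) = 12
af - be + cd = 4 - 4 + 12
= 12


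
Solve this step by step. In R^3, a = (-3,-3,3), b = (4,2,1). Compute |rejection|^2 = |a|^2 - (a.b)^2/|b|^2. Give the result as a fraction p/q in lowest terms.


|a|^2 = (-3)^2 + (-3)^2 + 3^2 = 27
|b|^2 = 4^2 + 2^2 + 1^2 = 21
a . b = (-3)*4 + (-3)*2 + 3*1 = -15
(a.b)^2 = (-15)^2 = 225
|rej|^2 = 27 - 225/21
= (567 - 225)/21
= 342/21
In lowest terms: 114/7


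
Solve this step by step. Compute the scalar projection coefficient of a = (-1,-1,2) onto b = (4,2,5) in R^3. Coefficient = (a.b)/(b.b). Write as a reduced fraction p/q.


Projection coefficient = (a . b) / (b . b)
a . b = (-1)*4 + (-1)*2 + 2*5
= -4 + (-2) + 10 = 4
b . b = 4^2 + 2^2 + 5^2
= 16 + 4 + 25 = 45
Coefficient = 4/45
In lowest terms: 4/45


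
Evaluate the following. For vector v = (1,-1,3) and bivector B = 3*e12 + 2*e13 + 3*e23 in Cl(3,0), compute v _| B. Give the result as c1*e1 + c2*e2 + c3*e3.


Left contraction v _| B = <vB>_1 (grade-1 part of the geometric product vB).
Using e1_|e12 = e2, e2_|e12 = -e1, e1_|e13 = e3, e3_|e13 = -e1, e2_|e23 = e3, e3_|e23 = -e2:
e1 coeff: -v2*b12 - v3*b13 = -(-1)*(3) - (3)*(2) = -3
e2 coeff: v1*b12 - v3*b23 = (1)*(3) - (3)*(3) = -6
e3 coeff: v1*b13 + v2*b23 = (1)*(2) + (-1)*(3) = -1
v _| B = -3*e1 - 6*e2 - 1*e3


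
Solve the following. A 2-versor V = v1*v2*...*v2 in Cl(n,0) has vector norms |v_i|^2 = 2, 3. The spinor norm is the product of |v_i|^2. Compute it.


Spinor norm N(V) = |v1|^2 * |v2|^2 * ... * |v2|^2
= 2 * 3
Running product: 2, 6
N(V) = 6


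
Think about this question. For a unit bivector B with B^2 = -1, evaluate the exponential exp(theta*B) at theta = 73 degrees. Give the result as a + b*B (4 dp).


For a unit bivector B with B^2 = -1, the exponential series gives
e^(theta*B) = cos(theta) + sin(theta)*B (the GA analogue of Euler's formula).
theta = 73 degrees = 1.27409 rad
cos(73 deg) = 0.2924
sin(73 deg) = 0.9563
exp(theta*B) = 0.2924 + 0.9563*B


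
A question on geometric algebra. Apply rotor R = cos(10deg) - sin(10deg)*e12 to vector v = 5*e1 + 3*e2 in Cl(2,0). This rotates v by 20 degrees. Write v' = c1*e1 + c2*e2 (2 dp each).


Rotor R = cos(10deg) - sin(10deg)*e12
Rotation angle theta = 2 * 10 = 20 degrees
v' = R*v*~R rotates v by theta.
cos(20deg) = 0.9397, sin(20deg) = 0.3420
v'_1 = 5*cos(20deg) - 3*sin(20deg)
= 5*0.9397 - 3*0.3420
= 3.67
v'_2 = 5*sin(20deg) + 3*cos(20deg)
= 5*0.3420 + 3*0.9397
= 4.53
v' = 3.67*e1 + 4.53*e2


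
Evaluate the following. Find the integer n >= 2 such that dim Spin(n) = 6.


dim Spin(n) = dim so(n) = n(n-1)/2.
Solve n(n-1)/2 = 6, i.e. n^2 - n - 12 = 0.
Discriminant = 1 + 8*6 = 49
n = (1 + sqrt(49))/2 = (1 + 7)/2 = 4


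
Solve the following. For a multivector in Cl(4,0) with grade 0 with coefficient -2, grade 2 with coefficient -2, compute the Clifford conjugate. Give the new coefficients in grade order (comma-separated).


Clifford conjugate sign for grade k: (-1)^(k(k+1)/2)
Grade 0: (-1)^(0*1/2) = (-1)^0 = 1, coeff -2 -> -2
Grade 2: (-1)^(2*3/2) = (-1)^3 = -1, coeff -2 -> 2
Conjugated coefficients: -2, 2


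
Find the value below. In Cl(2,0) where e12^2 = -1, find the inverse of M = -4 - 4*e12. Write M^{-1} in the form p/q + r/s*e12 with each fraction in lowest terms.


M = -4 - 4*e12, where e12^2 = -1.
Since M commutes with its reverse ~M = a - b*e12, M * ~M = a^2 - b^2*e12^2 = a^2 + b^2.
So M^{-1} = ~M / (a^2 + b^2) = (a - b*e12)/(a^2 + b^2).
a^2 + b^2 = 16 + 16 = 32
Scalar part = -4/32 = -1/8
Bivector coeff = 4/32 = 1/8
M^{-1} = -1/8 + 1/8*e12


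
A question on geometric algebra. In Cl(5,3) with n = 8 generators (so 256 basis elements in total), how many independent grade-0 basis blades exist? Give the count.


Number of grade-k basis blades in Cl(p,q) with n = p + q is C(n, k).
n = 5 + 3 = 8
C(8, 0) = 8! / (0! * 8!)
= 40320 / (1 * 40320)
= 1


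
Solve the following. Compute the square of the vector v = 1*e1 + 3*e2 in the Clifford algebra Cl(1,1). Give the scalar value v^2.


v^2 = sum of c_i^2 * e_i^2
Positive signature terms (e_i^2 = +1): 1^2 = 1
Negative signature terms (e_j^2 = -1): 3^2 = 9
v^2 = 1 - 9 = -8


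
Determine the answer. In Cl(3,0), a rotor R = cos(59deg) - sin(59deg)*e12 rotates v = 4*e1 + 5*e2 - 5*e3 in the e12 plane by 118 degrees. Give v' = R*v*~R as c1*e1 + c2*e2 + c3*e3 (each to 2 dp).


Rotor R = cos(59deg) - sin(59deg)*e12
Rotation angle theta = 2 * 59 = 118 degrees in the e12 plane (e1 -> e2).
The component perpendicular to the plane (e3) is invariant: v'_3 = v3 = -5.00
cos(118deg) = -0.4695, sin(118deg) = 0.8829
v'_1 = v1*cos(theta) - v2*sin(theta) = 4*(-0.4695) - 5*0.8829 = -6.29
v'_2 = v1*sin(theta) + v2*cos(theta) = 4*0.8829 + 5*(-0.4695) = 1.18
v' = -6.29*e1 + 1.18*e2 - 5.00*e3


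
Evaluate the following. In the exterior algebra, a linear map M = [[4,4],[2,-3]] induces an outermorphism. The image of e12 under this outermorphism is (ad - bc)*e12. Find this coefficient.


The outermorphism of a linear map f sends e1^e2 to f(e1)^f(e2).
f(e1) = 4*e1 + 2*e2
f(e2) = 4*e1 - 3*e2
f(e1) ^ f(e2) = (4*e1 + 2*e2) ^ (4*e1 - 3*e2)
= 4*(-3)*e12 + 2*4*e21
= (-12 - 8)*e12
= -20*e12
Coefficient = -20


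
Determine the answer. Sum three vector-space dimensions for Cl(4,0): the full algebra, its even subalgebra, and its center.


n = 4 + 0 = 4
Total dim = 2^4 = 16
Even subalgebra dim = 2^3 = 8
n is even, so center dim = 1
Sum = 16 + 8 + 1 = 25


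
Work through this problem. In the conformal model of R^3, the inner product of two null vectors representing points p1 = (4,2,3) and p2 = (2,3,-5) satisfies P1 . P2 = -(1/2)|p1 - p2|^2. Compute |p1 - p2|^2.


p1 - p2 = (2, -1, 8)
|p1 - p2|^2 = 2^2 + (-1)^2 + 8^2
= 4 + 1 + 64
= 69


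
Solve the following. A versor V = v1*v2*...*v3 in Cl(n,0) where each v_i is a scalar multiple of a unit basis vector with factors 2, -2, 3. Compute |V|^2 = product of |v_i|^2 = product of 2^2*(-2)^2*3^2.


Each vector v_i has |v_i|^2 = s_i^2
Squared scales: 2^2 = 4, (-2)^2 = 4, 3^2 = 9
|V|^2 = 4 * 4 * 9
= 144


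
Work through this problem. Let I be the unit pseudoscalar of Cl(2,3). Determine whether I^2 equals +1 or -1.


The pseudoscalar I = e1...e_n (product of all n generators) of Cl(p,q) satisfies I^2 = (-1)^(q + n(n-1)/2).
p = 2, q = 3, n = p + q = 5
n(n-1)/2 = 5 * 4 / 2 = 10
Exponent = q + n(n-1)/2 = 3 + 10 = 13
I^2 = (-1)^13 = -1


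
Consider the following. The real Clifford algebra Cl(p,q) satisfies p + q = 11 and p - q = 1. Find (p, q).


We need p + q = 11 and p - q = 1.
Adding: 2p = 11 + 1 = 12, so p = 6.
Then q = 11 - 6 = 5.
(p, q) = (6, 5)


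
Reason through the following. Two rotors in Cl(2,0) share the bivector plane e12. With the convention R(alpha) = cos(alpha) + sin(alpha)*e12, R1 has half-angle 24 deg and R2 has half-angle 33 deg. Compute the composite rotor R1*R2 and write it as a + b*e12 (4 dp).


Same-plane rotors commute and their half-angles add:
R1*R2 = cos(a1 + a2) + sin(a1 + a2)*e12.
a1 + a2 = 24 + 33 = 57 deg
cos(57 deg) = 0.5446
sin(57 deg) = 0.8387
R1*R2 = 0.5446 + 0.8387*e12


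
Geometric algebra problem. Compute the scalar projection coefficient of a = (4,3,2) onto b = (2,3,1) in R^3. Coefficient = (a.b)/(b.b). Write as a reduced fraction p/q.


Projection coefficient = (a . b) / (b . b)
a . b = 4*2 + 3*3 + 2*1
= 8 + 9 + 2 = 19
b . b = 2^2 + 3^2 + 1^2
= 4 + 9 + 1 = 14
Coefficient = 19/14
In lowest terms: 19/14


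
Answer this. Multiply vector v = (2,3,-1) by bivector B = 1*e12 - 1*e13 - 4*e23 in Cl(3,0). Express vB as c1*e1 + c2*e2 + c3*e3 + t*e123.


vB has grade-1 (vector) and grade-3 (trivector) parts: vB = (v _| B) + (v ^ B).
Vector part <vB>_1:
  e1: -v2*b12 - v3*b13 = -(3)*(1) - (-1)*(-1) = -4
  e2: v1*b12 - v3*b23 = (2)*(1) - (-1)*(-4) = -2
  e3: v1*b13 + v2*b23 = (2)*(-1) + (3)*(-4) = -14
Trivector part <vB>_3:
  e123: v1*b23 - v2*b13 + v3*b12 = (2)*(-4) - (3)*(-1) + (-1)*(1) = -6
vB = -4*e1 - 2*e2 - 14*e3 - 6*e123


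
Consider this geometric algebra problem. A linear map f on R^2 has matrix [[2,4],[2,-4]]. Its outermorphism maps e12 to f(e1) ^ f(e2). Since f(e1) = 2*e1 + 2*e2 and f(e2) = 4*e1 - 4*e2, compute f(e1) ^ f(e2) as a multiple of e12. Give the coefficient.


The outermorphism of a linear map f sends e1^e2 to f(e1)^f(e2).
f(e1) = 2*e1 + 2*e2
f(e2) = 4*e1 - 4*e2
f(e1) ^ f(e2) = (2*e1 + 2*e2) ^ (4*e1 - 4*e2)
= 2*(-4)*e12 + 2*4*e21
= (-8 - 8)*e12
= -16*e12
Coefficient = -16


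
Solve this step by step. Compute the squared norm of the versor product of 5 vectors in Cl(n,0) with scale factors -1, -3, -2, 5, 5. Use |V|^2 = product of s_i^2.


Each vector v_i has |v_i|^2 = s_i^2
Squared scales: (-1)^2 = 1, (-3)^2 = 9, (-2)^2 = 4, 5^2 = 25, 5^2 = 25
|V|^2 = 1 * 9 * 4 * 25 * 25
= 22500


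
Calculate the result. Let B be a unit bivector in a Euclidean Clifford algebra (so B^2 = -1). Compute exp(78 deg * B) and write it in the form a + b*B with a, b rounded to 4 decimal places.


For a unit bivector B with B^2 = -1, the exponential series gives
e^(theta*B) = cos(theta) + sin(theta)*B (the GA analogue of Euler's formula).
theta = 78 degrees = 1.361357 rad
cos(78 deg) = 0.2079
sin(78 deg) = 0.9781
exp(theta*B) = 0.2079 + 0.9781*B


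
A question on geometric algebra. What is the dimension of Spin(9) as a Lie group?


Spin(n) double-covers SO(n); both have Lie algebra so(n) of dimension n(n-1)/2.
n = 9
n(n-1) = 9 * 8 = 72
dim Spin(9) = 72/2 = 36


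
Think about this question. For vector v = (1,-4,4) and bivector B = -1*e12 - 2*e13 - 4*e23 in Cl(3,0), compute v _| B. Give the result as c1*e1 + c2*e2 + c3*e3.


Left contraction v _| B = <vB>_1 (grade-1 part of the geometric product vB).
Using e1_|e12 = e2, e2_|e12 = -e1, e1_|e13 = e3, e3_|e13 = -e1, e2_|e23 = e3, e3_|e23 = -e2:
e1 coeff: -v2*b12 - v3*b13 = -(-4)*(-1) - (4)*(-2) = 4
e2 coeff: v1*b12 - v3*b23 = (1)*(-1) - (4)*(-4) = 15
e3 coeff: v1*b13 + v2*b23 = (1)*(-2) + (-4)*(-4) = 14
v _| B = 4*e1 + 15*e2 + 14*e3


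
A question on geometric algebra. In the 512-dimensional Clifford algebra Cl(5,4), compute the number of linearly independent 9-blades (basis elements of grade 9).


Number of grade-k basis blades in Cl(p,q) with n = p + q is C(n, k).
n = 5 + 4 = 9
C(9, 9) = 9! / (9! * 0!)
= 362880 / (362880 * 1)
= 1


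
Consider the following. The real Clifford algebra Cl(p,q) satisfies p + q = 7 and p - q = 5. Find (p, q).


We need p + q = 7 and p - q = 5.
Adding: 2p = 7 + 5 = 12, so p = 6.
Then q = 7 - 6 = 1.
(p, q) = (6, 1)


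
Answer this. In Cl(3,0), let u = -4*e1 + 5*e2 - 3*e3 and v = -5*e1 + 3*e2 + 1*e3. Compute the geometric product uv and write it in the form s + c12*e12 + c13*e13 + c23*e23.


In Cl(3,0): e_i^2 = 1, e_ie_j = -e_je_i for i != j.
Scalar part = u . v = (-4)*(-5) + 5*3 + (-3)*1
= 20 + 15 + (-3) = 32
e12 coeff = (-4)*3 - 5*(-5) = -12 - (-25) = 13
e13 coeff = (-4)*1 - (-3)*(-5) = -4 - 15 = -19
e23 coeff = 5*1 - (-3)*3 = 5 - (-9) = 14
uv = 32 + 13*e12 - 19*e13 + 14*e23


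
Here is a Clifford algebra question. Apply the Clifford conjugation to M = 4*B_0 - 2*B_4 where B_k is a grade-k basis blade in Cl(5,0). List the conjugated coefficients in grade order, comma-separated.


Clifford conjugate sign for grade k: (-1)^(k(k+1)/2)
Grade 0: (-1)^(0*1/2) = (-1)^0 = 1, coeff 4 -> 4
Grade 4: (-1)^(4*5/2) = (-1)^10 = 1, coeff -2 -> -2
Conjugated coefficients: 4, -2


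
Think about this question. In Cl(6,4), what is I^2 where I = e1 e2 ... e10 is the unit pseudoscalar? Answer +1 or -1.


The pseudoscalar I = e1...e_n (product of all n generators) of Cl(p,q) satisfies I^2 = (-1)^(q + n(n-1)/2).
p = 6, q = 4, n = p + q = 10
n(n-1)/2 = 10 * 9 / 2 = 45
Exponent = q + n(n-1)/2 = 4 + 45 = 49
I^2 = (-1)^49 = -1


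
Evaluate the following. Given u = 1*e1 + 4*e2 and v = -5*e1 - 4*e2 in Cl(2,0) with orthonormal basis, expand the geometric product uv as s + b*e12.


Expand: (1*e1 + 4*e2)(-5*e1 - 4*e2)
= 1*(-5)*e1e1 + 1*(-4)*e1e2 + 4*(-5)*e2e1 + 4*(-4)*e2e2
Using e1^2 = e2^2 = 1, e2e1 = -e1e2:
Scalar part s = 1*(-5) + 4*(-4) = -5 + (-16) = -21
Bivector part b = 1*(-4) - 4*(-5) = -4 - (-20) = 16
uv = -21 + 16*e12


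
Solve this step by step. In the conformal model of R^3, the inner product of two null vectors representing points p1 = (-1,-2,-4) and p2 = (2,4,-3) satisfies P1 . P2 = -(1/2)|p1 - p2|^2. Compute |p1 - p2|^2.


p1 - p2 = (-3, -6, -1)
|p1 - p2|^2 = (-3)^2 + (-6)^2 + (-1)^2
= 9 + 36 + 1
= 46


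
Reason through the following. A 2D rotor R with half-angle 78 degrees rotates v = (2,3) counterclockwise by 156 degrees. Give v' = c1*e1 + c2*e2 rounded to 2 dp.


Rotor R = cos(78deg) - sin(78deg)*e12
Rotation angle theta = 2 * 78 = 156 degrees
v' = R*v*~R rotates v by theta.
cos(156deg) = -0.9135, sin(156deg) = 0.4067
v'_1 = 2*cos(156deg) - 3*sin(156deg)
= 2*(-0.9135) - 3*0.4067
= -3.05
v'_2 = 2*sin(156deg) + 3*cos(156deg)
= 2*0.4067 + 3*(-0.9135)
= -1.93
v' = -3.05*e1 - 1.93*e2


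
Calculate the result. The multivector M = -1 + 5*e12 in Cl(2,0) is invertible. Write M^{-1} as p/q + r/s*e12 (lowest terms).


M = -1 + 5*e12, where e12^2 = -1.
Since M commutes with its reverse ~M = a - b*e12, M * ~M = a^2 - b^2*e12^2 = a^2 + b^2.
So M^{-1} = ~M / (a^2 + b^2) = (a - b*e12)/(a^2 + b^2).
a^2 + b^2 = 1 + 25 = 26
Scalar part = -1/26 = -1/26
Bivector coeff = -5/26 = -5/26
M^{-1} = -1/26 - 5/26*e12


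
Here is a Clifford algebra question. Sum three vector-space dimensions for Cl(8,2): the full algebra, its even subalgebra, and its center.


n = 8 + 2 = 10
Total dim = 2^10 = 1024
Even subalgebra dim = 2^9 = 512
n is even, so center dim = 1
Sum = 1024 + 512 + 1 = 1537


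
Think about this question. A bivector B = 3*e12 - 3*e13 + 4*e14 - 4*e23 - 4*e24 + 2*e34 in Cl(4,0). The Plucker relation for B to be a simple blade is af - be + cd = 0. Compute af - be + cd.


Plucker relation: af - be + cd
a*f = 3*2 = 6
b*e = (-3)*(-4) = 12
c*d = 4*(-4) = -16
af - be + cd = 6 - 12 + (-16)
= -22


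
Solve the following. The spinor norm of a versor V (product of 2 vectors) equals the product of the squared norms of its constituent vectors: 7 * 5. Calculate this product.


Spinor norm N(V) = |v1|^2 * |v2|^2 * ... * |v2|^2
= 7 * 5
Running product: 7, 35
N(V) = 35


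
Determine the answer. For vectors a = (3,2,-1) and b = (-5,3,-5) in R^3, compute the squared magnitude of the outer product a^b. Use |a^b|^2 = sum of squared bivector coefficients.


a wedge b = (a1*b2 - a2*b1)*e12 + (a1*b3 - a3*b1)*e13 + (a2*b3 - a3*b2)*e23
e12 coeff: 3*3 - 2*(-5) = 9 - (-10) = 19
e13 coeff: 3*(-5) - (-1)*(-5) = -15 - 5 = -20
e23 coeff: 2*(-5) - (-1)*3 = -10 - (-3) = -7
|a wedge b|^2 = 19^2 + (-20)^2 + (-7)^2
= 361 + 400 + 49
= 810


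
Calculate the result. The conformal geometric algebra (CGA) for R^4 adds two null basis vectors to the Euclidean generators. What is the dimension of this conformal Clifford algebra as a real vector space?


The conformal model of R^4 uses Cl(5,1): the 4 Euclidean generators plus two extra orthogonal generators e+ (e+^2 = +1) and e- (e-^2 = -1), from which the null vectors e0, einf are built.
Number of generators m = 4 + 2 = 6.
dim Cl(p,q) = 2^m = 2^6 = 64


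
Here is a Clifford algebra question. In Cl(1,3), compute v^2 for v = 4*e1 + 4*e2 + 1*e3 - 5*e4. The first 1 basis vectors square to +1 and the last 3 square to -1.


v^2 = sum of c_i^2 * e_i^2
Positive signature terms (e_i^2 = +1): 4^2 = 16
Negative signature terms (e_j^2 = -1): 4^2 + 1^2 + (-5)^2 = 42
v^2 = 16 - 42 = -26


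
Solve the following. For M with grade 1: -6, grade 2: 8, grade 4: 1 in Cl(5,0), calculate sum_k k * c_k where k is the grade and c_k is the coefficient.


Grade-weighted sum = sum of grade_k * coefficient_k
1*(-6) = -6
2*8 = 16
4*1 = 4
Total = -6 + 16 + 4 = 14


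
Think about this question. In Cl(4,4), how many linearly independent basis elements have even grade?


Even subalgebra dimension = 2^(n-1)
n = 4 + 4 = 8
2^(8 - 1) = 2^7 = 128
Verification: sum of C(8,k) for even k = 1 + 28 + 70 + 28 + 1 = 128
Result = 128
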